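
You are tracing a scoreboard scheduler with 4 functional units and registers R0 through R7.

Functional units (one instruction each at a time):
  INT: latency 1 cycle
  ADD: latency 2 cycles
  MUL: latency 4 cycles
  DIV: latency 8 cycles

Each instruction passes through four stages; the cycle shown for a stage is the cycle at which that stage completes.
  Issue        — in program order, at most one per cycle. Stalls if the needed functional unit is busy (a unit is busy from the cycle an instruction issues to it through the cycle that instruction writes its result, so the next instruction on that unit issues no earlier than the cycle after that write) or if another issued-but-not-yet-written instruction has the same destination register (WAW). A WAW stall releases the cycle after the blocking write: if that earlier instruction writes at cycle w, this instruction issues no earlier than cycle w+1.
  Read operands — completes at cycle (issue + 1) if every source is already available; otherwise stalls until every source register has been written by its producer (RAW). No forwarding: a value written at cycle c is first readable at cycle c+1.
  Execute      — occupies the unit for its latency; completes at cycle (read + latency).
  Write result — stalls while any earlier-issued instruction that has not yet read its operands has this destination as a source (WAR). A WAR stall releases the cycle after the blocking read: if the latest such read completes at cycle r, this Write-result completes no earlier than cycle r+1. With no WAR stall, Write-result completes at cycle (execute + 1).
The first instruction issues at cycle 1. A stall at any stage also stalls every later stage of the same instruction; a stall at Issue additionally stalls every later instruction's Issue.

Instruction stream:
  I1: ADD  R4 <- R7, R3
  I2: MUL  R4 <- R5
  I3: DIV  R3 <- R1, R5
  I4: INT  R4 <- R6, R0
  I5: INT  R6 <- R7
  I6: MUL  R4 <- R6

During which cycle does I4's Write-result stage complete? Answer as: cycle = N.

cycle = 16

c1: issue I1 (ADD)
c2: I1 read-ops
c4: I1 finished on ADD
c5: I1→R4
c6: issue I2 (MUL)
c7: I2 read-ops, issue I3 (DIV)
c8: I3 read-ops
c11: I2 finished on MUL
c12: I2→R4
c13: issue I4 (INT)
c14: I4 read-ops
c15: I4 finished on INT
c16: I3 finished on DIV, I4→R4
c17: I3→R3, issue I5 (INT)
c18: I5 read-ops, issue I6 (MUL)
c19: I5 finished on INT
c20: I5→R6
c21: I6 read-ops
c25: I6 finished on MUL
c26: I6→R4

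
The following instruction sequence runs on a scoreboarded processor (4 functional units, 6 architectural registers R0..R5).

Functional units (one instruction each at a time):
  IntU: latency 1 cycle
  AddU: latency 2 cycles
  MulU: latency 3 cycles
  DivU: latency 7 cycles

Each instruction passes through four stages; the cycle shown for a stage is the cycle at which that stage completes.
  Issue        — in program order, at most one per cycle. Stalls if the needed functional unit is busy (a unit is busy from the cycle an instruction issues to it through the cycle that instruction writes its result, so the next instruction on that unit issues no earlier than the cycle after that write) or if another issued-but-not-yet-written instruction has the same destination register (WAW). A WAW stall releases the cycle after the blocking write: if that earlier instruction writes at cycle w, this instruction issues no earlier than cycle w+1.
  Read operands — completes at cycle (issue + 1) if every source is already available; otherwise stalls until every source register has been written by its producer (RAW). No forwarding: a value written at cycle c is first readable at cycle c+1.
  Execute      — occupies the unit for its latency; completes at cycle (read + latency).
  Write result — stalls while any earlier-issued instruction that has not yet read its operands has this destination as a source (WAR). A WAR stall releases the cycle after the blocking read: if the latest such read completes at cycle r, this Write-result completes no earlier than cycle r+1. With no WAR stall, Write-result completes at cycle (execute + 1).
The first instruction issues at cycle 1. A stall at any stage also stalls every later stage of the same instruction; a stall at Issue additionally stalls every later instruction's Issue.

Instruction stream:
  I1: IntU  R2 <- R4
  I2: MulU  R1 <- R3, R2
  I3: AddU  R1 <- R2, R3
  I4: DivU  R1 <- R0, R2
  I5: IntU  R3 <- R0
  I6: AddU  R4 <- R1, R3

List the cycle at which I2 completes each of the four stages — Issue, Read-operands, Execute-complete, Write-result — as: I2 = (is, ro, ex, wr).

I1  is:1  ro:2  ex:3  wr:4
I2  is:2  ro:5  ex:8  wr:9  — RAW R2: wait I1 write@4
I3  is:10  ro:11  ex:13  wr:14  — WAW R1: wait I2 write@9
I4  is:15  ro:16  ex:23  wr:24  — WAW R1: wait I3 write@14
I5  is:16  ro:17  ex:18  wr:19
I6  is:17  ro:25  ex:27  wr:28  — RAW R1: wait I4 write@24

I2 = (2, 5, 8, 9)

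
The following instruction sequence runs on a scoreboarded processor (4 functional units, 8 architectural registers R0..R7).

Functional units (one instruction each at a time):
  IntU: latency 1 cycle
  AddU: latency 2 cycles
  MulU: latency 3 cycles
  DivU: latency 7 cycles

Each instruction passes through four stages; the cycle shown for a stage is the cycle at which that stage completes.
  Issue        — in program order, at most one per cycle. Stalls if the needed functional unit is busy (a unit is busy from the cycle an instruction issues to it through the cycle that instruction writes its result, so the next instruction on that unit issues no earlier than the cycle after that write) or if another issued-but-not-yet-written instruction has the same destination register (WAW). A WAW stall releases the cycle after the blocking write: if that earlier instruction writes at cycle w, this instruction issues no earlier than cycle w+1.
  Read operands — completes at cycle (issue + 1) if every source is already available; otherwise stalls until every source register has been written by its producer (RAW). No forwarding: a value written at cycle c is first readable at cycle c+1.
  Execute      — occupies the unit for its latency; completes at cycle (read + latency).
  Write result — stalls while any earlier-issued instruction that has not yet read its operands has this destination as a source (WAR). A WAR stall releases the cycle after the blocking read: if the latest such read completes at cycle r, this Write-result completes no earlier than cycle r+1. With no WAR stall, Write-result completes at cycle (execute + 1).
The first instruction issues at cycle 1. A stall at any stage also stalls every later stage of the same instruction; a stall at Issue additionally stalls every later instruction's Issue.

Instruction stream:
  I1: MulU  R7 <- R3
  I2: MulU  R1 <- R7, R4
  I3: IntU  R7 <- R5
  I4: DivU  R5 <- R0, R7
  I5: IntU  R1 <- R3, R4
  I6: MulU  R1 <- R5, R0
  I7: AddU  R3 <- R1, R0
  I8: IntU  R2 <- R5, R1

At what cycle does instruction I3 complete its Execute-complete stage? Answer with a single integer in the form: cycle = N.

I1 -> (1, 2, 5, 6)
I2 -> (7, 8, 11, 12)  // struct: MulU busy until I1 writes@6
I3 -> (8, 9, 10, 11)
I4 -> (9, 12, 19, 20)  // RAW R7: wait I3 write@11
I5 -> (13, 14, 15, 16)  // WAW R1: wait I2 write@12
I6 -> (17, 21, 24, 25)  // WAW R1: wait I5 write@16, RAW R5: wait I4 write@20
I7 -> (18, 26, 28, 29)  // RAW R1: wait I6 write@25
I8 -> (19, 26, 27, 28)  // RAW R1: wait I6 write@25

cycle = 10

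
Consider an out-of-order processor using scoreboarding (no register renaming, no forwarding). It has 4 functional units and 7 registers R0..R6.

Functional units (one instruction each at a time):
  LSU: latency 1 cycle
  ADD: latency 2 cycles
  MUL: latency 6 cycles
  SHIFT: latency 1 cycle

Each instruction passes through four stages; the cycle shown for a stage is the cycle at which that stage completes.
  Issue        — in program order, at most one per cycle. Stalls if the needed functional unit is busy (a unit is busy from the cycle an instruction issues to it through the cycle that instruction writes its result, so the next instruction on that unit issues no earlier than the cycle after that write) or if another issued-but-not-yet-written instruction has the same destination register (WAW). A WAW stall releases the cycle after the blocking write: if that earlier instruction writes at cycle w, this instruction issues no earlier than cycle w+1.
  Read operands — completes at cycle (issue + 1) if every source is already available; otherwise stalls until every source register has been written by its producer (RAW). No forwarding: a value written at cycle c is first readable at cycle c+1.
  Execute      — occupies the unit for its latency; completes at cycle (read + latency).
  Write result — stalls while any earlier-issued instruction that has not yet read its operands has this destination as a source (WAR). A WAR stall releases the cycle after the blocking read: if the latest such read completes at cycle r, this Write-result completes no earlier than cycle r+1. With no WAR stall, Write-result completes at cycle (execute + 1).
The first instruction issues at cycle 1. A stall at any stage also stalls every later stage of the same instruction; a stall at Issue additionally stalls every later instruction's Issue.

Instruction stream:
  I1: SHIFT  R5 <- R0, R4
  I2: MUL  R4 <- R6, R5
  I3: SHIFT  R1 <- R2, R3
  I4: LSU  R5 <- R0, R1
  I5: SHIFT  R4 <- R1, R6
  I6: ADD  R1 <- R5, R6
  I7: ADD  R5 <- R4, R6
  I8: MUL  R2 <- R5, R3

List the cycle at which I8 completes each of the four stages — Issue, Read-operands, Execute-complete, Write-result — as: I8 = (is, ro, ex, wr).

I8 = (20, 24, 30, 31)

cycle 1: issue I1 (SHIFT)
cycle 2: I1 read-ops; issue I2 (MUL)
cycle 3: I1 finished on SHIFT
cycle 4: I1→R5
cycle 5: I2 read-ops; issue I3 (SHIFT)
cycle 6: I3 read-ops; issue I4 (LSU)
cycle 7: I3 finished on SHIFT
cycle 8: I3→R1
cycle 9: I4 read-ops
cycle 10: I4 finished on LSU
cycle 11: I2 finished on MUL; I4→R5
cycle 12: I2→R4
cycle 13: issue I5 (SHIFT)
cycle 14: I5 read-ops; issue I6 (ADD)
cycle 15: I5 finished on SHIFT; I6 read-ops
cycle 16: I5→R4
cycle 17: I6 finished on ADD
cycle 18: I6→R1
cycle 19: issue I7 (ADD)
cycle 20: I7 read-ops; issue I8 (MUL)
cycle 22: I7 finished on ADD
cycle 23: I7→R5
cycle 24: I8 read-ops
cycle 30: I8 finished on MUL
cycle 31: I8→R2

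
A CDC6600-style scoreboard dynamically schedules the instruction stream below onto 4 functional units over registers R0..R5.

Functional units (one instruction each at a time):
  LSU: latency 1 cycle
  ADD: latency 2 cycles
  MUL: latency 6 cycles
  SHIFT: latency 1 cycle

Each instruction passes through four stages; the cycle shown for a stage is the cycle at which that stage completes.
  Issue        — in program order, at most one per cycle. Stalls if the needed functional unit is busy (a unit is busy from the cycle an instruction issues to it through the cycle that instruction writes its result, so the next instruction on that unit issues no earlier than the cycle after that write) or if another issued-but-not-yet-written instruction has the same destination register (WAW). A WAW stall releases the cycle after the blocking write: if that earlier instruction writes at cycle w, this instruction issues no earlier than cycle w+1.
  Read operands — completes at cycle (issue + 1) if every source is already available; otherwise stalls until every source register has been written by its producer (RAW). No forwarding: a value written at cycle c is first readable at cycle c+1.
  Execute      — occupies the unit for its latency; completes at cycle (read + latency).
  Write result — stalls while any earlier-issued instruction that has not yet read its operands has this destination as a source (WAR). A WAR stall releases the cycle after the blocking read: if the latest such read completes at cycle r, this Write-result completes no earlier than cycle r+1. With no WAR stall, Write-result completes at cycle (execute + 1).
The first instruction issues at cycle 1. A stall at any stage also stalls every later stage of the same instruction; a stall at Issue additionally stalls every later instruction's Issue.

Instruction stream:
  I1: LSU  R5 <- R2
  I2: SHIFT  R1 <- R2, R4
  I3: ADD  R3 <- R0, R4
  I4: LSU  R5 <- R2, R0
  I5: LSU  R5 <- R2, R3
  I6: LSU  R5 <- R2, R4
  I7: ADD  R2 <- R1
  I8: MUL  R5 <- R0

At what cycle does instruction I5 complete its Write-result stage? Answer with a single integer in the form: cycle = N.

c1: I1→LSU
c2: I1 RO | I2→SHIFT
c3: I1 EX | I2 RO | I3→ADD
c4: I1 WR R5 | I2 EX | I3 RO
c5: I2 WR R1 | I4→LSU
c6: I3 EX | I4 RO
c7: I3 WR R3 | I4 EX
c8: I4 WR R5
c9: I5→LSU
c10: I5 RO
c11: I5 EX
c12: I5 WR R5
c13: I6→LSU
c14: I6 RO | I7→ADD
c15: I6 EX | I7 RO
c16: I6 WR R5
c17: I7 EX | I8→MUL
c18: I7 WR R2 | I8 RO
c24: I8 EX
c25: I8 WR R5

cycle = 12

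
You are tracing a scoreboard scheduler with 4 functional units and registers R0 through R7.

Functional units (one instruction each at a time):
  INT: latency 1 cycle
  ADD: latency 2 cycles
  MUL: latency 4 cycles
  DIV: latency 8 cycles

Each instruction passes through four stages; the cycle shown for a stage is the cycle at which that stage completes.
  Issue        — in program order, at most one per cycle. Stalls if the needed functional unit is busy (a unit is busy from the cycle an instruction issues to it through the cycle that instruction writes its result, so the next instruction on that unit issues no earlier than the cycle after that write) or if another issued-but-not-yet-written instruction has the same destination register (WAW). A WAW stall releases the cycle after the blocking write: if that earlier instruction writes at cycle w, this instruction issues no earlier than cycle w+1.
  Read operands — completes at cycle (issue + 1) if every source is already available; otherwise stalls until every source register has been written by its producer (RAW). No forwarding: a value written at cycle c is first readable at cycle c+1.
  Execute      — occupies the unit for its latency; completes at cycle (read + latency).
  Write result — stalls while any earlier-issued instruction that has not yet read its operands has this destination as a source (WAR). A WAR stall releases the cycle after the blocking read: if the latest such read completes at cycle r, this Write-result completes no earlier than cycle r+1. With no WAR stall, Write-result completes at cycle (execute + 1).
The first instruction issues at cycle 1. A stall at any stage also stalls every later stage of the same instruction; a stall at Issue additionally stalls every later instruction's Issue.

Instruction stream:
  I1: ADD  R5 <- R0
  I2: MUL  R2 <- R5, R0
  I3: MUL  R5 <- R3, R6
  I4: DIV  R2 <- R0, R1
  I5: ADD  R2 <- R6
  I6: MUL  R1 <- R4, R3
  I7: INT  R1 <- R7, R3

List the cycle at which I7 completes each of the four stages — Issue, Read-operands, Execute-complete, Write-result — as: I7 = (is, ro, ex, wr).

c1: I1 issues→ADD
c2: I1 reads · I2 issues→MUL
c4: I1 exec-done
c5: I1 writes R5
c6: I2 reads
c10: I2 exec-done
c11: I2 writes R2
c12: I3 issues→MUL
c13: I3 reads · I4 issues→DIV
c14: I4 reads
c17: I3 exec-done
c18: I3 writes R5
c22: I4 exec-done
c23: I4 writes R2
c24: I5 issues→ADD
c25: I5 reads · I6 issues→MUL
c26: I6 reads
c27: I5 exec-done
c28: I5 writes R2
c30: I6 exec-done
c31: I6 writes R1
c32: I7 issues→INT
c33: I7 reads
c34: I7 exec-done
c35: I7 writes R1

I7 = (32, 33, 34, 35)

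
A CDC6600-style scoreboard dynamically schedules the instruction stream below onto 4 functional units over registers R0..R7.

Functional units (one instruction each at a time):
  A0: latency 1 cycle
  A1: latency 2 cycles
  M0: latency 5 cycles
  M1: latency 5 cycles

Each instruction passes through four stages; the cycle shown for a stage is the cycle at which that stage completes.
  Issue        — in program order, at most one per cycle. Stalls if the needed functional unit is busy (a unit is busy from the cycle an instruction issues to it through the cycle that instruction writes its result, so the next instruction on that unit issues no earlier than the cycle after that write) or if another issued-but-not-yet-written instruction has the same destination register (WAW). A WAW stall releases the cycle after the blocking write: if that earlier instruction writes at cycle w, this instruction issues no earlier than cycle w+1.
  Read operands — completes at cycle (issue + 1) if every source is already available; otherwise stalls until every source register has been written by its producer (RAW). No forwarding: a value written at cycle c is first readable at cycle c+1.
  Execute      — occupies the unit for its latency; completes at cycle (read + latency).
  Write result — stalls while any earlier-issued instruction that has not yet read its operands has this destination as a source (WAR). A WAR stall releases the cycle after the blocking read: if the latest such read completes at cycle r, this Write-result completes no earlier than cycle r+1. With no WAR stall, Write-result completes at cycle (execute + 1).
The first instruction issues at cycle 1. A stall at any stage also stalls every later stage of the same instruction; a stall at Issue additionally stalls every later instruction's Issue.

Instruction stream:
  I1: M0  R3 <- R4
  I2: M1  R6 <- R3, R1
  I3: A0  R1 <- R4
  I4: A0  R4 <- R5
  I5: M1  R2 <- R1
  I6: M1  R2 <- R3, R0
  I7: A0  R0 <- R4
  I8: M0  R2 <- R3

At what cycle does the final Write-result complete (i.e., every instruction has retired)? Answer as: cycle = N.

I1 -> (1, 2, 7, 8)
I2 -> (2, 9, 14, 15)  // RAW R3: wait I1 write@8
I3 -> (3, 4, 5, 10)  // WAR R1: wait I2 read@9
I4 -> (11, 12, 13, 14)  // struct: A0 busy until I3 writes@10
I5 -> (16, 17, 22, 23)  // struct: M1 busy until I2 writes@15
I6 -> (24, 25, 30, 31)  // struct: M1 busy until I5 writes@23
I7 -> (25, 26, 27, 28)
I8 -> (32, 33, 38, 39)  // WAW R2: wait I6 write@31

cycle = 39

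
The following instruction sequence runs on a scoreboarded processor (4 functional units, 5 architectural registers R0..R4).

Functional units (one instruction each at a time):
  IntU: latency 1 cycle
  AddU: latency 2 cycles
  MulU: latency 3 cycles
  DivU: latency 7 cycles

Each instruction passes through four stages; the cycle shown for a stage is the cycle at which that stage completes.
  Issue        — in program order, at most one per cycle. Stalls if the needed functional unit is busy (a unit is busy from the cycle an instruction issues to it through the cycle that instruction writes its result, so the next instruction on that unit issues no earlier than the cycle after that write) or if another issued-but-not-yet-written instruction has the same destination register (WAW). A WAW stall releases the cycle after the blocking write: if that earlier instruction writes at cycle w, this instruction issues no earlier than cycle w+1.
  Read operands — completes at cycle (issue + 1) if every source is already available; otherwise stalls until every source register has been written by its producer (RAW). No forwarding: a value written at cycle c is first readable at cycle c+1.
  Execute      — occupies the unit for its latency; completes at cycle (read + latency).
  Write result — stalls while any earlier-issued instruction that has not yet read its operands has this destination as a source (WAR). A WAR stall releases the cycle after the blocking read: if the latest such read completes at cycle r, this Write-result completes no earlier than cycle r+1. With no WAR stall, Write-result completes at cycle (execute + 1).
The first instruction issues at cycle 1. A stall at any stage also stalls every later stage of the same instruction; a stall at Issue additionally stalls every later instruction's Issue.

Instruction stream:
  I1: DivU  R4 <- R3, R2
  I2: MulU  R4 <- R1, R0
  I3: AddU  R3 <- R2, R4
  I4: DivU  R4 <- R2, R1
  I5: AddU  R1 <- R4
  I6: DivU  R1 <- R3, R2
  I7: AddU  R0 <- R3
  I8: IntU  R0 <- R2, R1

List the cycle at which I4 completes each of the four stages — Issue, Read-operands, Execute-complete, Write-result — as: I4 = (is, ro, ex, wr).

[I1] 1/2/9/10
[I2] 11/12/15/16  (WAW R4: wait I1 write@10)
[I3] 12/17/19/20  (RAW R4: wait I2 write@16)
[I4] 17/18/25/26  (WAW R4: wait I2 write@16)
[I5] 21/27/29/30  (struct: AddU busy until I3 writes@20; RAW R4: wait I4 write@26)
[I6] 31/32/39/40  (WAW R1: wait I5 write@30)
[I7] 32/33/35/36
[I8] 37/41/42/43  (WAW R0: wait I7 write@36; RAW R1: wait I6 write@40)

I4 = (17, 18, 25, 26)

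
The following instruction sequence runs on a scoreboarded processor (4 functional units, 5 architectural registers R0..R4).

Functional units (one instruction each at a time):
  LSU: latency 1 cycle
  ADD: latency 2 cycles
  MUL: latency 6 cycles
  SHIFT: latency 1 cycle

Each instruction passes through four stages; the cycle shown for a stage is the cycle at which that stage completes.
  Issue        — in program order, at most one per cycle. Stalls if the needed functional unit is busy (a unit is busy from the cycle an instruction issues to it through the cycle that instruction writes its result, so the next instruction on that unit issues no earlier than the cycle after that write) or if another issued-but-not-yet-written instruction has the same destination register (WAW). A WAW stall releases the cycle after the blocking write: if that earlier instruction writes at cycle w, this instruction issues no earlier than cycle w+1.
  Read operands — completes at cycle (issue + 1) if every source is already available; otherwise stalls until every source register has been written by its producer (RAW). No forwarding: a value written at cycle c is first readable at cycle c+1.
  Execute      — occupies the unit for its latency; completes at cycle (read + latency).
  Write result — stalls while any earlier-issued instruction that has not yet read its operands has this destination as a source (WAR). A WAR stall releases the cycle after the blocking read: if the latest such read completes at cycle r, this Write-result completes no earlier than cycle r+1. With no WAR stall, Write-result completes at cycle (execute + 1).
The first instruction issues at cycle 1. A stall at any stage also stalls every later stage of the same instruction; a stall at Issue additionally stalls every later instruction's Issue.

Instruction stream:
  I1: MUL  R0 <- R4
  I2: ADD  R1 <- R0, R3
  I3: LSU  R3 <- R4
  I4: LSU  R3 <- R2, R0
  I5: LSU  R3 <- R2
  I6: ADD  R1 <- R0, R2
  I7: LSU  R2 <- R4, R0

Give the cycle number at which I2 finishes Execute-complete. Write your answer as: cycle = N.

I1  is:1  ro:2  ex:8  wr:9
I2  is:2  ro:10  ex:12  wr:13  — RAW R0: wait I1 write@9
I3  is:3  ro:4  ex:5  wr:11  — WAR R3: wait I2 read@10
I4  is:12  ro:13  ex:14  wr:15  — struct: LSU busy until I3 writes@11
I5  is:16  ro:17  ex:18  wr:19  — struct: LSU busy until I4 writes@15
I6  is:17  ro:18  ex:20  wr:21
I7  is:20  ro:21  ex:22  wr:23  — struct: LSU busy until I5 writes@19

cycle = 12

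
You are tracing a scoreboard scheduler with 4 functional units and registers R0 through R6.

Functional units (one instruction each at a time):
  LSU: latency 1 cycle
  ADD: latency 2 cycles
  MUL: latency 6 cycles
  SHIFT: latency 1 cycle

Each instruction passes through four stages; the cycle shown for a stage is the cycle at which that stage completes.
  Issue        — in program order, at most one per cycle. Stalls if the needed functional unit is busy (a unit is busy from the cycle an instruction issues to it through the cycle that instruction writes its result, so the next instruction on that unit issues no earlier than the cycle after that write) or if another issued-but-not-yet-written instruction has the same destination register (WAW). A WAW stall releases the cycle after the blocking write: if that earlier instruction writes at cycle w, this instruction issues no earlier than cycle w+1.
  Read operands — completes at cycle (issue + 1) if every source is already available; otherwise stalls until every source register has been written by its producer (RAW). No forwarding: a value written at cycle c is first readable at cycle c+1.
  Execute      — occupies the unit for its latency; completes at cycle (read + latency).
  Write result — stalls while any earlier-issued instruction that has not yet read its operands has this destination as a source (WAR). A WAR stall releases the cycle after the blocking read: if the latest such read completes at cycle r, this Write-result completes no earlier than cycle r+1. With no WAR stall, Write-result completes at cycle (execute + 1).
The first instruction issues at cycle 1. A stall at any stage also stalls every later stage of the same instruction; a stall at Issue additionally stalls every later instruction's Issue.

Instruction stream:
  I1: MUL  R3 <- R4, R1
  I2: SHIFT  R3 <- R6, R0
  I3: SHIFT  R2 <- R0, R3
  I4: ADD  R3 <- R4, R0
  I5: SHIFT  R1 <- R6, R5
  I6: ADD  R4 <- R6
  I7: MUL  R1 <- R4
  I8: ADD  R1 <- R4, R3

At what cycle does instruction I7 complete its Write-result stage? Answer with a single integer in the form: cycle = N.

cycle = 32

I1  is:1  ro:2  ex:8  wr:9
I2  is:10  ro:11  ex:12  wr:13  — WAW R3: wait I1 write@9
I3  is:14  ro:15  ex:16  wr:17  — struct: SHIFT busy until I2 writes@13
I4  is:15  ro:16  ex:18  wr:19
I5  is:18  ro:19  ex:20  wr:21  — struct: SHIFT busy until I3 writes@17
I6  is:20  ro:21  ex:23  wr:24  — struct: ADD busy until I4 writes@19
I7  is:22  ro:25  ex:31  wr:32  — WAW R1: wait I5 write@21, RAW R4: wait I6 write@24
I8  is:33  ro:34  ex:36  wr:37  — WAW R1: wait I7 write@32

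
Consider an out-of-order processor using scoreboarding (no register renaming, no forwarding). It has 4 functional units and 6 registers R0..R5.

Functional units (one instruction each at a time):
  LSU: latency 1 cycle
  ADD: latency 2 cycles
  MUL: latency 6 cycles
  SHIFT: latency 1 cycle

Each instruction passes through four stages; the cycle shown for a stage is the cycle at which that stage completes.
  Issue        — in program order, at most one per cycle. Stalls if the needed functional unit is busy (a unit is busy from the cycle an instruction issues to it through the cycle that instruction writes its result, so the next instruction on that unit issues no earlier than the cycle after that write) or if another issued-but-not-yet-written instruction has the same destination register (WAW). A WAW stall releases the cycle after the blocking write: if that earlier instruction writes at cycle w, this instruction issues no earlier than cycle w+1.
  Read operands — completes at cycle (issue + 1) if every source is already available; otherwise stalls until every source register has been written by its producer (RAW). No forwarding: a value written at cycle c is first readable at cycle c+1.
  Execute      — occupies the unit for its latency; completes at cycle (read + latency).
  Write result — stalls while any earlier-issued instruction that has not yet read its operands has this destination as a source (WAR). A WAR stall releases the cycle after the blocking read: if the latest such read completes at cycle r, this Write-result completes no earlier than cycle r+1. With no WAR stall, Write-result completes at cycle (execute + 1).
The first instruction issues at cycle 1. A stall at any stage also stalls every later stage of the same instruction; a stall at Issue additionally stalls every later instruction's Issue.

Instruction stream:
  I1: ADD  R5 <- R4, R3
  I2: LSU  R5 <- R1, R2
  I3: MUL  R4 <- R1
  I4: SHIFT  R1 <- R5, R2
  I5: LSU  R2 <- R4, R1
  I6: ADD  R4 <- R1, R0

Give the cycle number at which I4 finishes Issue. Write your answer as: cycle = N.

cycle = 8

  I1 | 1 | 2 | 4 | 5
  I2 | 6 | 7 | 8 | 9   WAW R5: wait I1 write@5
  I3 | 7 | 8 | 14 | 15
  I4 | 8 | 10 | 11 | 12   RAW R5: wait I2 write@9
  I5 | 10 | 16 | 17 | 18   struct: LSU busy until I2 writes@9 · RAW R4: wait I3 write@15
  I6 | 16 | 17 | 19 | 20   WAW R4: wait I3 write@15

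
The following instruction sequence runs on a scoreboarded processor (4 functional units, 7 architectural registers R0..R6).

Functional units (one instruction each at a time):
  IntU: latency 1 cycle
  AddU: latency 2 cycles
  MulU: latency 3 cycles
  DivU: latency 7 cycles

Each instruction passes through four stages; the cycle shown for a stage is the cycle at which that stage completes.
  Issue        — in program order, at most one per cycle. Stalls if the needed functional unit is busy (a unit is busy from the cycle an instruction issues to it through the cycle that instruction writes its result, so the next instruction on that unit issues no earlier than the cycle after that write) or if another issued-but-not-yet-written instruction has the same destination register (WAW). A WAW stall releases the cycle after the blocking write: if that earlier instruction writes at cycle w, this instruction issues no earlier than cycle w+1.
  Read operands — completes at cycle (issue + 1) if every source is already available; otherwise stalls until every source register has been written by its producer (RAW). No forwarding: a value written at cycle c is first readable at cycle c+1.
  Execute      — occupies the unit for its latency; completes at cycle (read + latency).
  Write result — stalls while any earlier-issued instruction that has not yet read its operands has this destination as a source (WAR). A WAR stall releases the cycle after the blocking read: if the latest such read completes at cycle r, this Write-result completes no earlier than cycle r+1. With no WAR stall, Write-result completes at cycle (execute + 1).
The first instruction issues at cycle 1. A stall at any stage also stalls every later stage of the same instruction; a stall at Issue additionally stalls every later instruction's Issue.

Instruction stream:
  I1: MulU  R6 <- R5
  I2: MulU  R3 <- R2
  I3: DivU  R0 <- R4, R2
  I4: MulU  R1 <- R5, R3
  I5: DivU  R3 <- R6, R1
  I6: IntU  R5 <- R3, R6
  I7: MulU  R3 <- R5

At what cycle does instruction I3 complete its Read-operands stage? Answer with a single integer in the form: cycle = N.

cycle = 9

t=1  I1 dispatched to MulU
t=2  I1 operands ready
t=5  I1 complete
t=6  R6←I1
t=7  I2 dispatched to MulU
t=8  I2 operands ready, I3 dispatched to DivU
t=9  I3 operands ready
t=11  I2 complete
t=12  R3←I2
t=13  I4 dispatched to MulU
t=14  I4 operands ready
t=16  I3 complete
t=17  R0←I3, I4 complete
t=18  R1←I4, I5 dispatched to DivU
t=19  I5 operands ready, I6 dispatched to IntU
t=26  I5 complete
t=27  R3←I5
t=28  I6 operands ready, I7 dispatched to MulU
t=29  I6 complete
t=30  R5←I6
t=31  I7 operands ready
t=34  I7 complete
t=35  R3←I7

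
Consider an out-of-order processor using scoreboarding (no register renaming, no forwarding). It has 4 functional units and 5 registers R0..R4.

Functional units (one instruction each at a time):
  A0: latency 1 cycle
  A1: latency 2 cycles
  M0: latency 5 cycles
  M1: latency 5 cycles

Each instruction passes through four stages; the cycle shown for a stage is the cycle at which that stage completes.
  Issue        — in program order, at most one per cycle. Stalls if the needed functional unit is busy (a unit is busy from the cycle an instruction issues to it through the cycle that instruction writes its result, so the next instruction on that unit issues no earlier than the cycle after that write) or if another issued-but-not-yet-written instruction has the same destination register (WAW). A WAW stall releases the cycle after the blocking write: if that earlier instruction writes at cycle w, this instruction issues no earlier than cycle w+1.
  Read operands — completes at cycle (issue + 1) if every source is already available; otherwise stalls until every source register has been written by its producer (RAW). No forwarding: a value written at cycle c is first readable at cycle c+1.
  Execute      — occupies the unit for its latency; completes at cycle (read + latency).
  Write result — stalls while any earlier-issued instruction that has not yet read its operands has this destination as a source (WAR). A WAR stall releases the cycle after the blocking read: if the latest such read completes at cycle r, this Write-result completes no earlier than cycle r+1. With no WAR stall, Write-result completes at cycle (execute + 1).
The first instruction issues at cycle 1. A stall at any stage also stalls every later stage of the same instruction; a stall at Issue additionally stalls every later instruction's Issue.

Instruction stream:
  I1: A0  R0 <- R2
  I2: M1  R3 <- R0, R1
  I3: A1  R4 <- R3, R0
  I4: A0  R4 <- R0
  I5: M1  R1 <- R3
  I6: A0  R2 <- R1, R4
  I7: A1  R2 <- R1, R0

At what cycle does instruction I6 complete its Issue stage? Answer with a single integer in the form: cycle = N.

cycle = 20

1) issue 1, read 2, done 3, write 4
2) issue 2, read 5, done 10, write 11  <RAW R0: wait I1 write@4>
3) issue 3, read 12, done 14, write 15  <RAW R3: wait I2 write@11>
4) issue 16, read 17, done 18, write 19  <WAW R4: wait I3 write@15>
5) issue 17, read 18, done 23, write 24
6) issue 20, read 25, done 26, write 27  <struct: A0 busy until I4 writes@19 / RAW R1: wait I5 write@24>
7) issue 28, read 29, done 31, write 32  <WAW R2: wait I6 write@27>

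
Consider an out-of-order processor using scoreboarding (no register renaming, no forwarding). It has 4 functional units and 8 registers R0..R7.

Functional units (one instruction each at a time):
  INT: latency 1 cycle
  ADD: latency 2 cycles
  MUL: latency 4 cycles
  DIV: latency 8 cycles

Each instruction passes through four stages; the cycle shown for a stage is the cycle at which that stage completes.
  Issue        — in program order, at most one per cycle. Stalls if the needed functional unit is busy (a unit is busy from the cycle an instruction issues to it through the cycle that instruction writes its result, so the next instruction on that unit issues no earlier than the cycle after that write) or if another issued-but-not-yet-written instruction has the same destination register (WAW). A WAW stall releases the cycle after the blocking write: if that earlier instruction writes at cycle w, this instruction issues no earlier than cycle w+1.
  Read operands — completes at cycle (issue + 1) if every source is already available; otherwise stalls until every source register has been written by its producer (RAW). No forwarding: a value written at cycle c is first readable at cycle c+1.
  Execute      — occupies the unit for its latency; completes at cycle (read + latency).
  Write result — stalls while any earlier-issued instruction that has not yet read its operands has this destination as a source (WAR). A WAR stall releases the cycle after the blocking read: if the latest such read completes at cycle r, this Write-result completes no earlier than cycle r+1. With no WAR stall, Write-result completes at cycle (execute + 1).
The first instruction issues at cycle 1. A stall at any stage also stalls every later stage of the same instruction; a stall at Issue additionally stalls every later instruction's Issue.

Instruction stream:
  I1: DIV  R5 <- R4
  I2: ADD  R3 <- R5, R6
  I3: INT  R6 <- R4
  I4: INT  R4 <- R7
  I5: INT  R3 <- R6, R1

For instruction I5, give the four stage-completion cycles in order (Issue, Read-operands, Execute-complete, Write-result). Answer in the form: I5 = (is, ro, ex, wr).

I5 = (18, 19, 20, 21)

c1: I1 issues→DIV
c2: I1 reads | I2 issues→ADD
c3: I3 issues→INT
c4: I3 reads
c5: I3 exec-done
c10: I1 exec-done
c11: I1 writes R5
c12: I2 reads
c13: I3 writes R6
c14: I2 exec-done | I4 issues→INT
c15: I2 writes R3 | I4 reads
c16: I4 exec-done
c17: I4 writes R4
c18: I5 issues→INT
c19: I5 reads
c20: I5 exec-done
c21: I5 writes R3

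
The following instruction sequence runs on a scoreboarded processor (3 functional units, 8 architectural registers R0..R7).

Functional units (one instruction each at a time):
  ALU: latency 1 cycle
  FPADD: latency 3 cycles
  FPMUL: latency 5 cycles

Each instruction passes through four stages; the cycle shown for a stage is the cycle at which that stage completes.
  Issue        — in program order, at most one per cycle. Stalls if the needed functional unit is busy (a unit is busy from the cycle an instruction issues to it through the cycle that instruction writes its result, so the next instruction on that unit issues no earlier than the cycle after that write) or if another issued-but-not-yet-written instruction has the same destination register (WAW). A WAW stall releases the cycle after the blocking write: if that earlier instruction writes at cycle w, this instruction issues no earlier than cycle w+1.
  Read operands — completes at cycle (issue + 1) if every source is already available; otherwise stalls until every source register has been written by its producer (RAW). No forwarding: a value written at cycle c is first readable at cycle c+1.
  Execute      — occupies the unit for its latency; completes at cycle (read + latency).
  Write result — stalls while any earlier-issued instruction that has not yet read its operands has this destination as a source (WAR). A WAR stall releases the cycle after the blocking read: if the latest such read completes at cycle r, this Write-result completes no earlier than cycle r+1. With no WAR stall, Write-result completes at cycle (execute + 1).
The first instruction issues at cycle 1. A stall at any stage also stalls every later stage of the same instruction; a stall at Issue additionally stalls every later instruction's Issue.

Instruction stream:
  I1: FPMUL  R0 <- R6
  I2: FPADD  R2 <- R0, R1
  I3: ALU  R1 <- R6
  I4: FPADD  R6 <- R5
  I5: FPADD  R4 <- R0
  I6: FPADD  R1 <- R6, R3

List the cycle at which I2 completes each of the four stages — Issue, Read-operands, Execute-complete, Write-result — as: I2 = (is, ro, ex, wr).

I2 = (2, 9, 12, 13)

[1] I1→FPMUL
[2] I1 RO; I2→FPADD
[3] I3→ALU
[4] I3 RO
[5] I3 EX
[7] I1 EX
[8] I1 WR R0
[9] I2 RO
[10] I3 WR R1
[12] I2 EX
[13] I2 WR R2
[14] I4→FPADD
[15] I4 RO
[18] I4 EX
[19] I4 WR R6
[20] I5→FPADD
[21] I5 RO
[24] I5 EX
[25] I5 WR R4
[26] I6→FPADD
[27] I6 RO
[30] I6 EX
[31] I6 WR R1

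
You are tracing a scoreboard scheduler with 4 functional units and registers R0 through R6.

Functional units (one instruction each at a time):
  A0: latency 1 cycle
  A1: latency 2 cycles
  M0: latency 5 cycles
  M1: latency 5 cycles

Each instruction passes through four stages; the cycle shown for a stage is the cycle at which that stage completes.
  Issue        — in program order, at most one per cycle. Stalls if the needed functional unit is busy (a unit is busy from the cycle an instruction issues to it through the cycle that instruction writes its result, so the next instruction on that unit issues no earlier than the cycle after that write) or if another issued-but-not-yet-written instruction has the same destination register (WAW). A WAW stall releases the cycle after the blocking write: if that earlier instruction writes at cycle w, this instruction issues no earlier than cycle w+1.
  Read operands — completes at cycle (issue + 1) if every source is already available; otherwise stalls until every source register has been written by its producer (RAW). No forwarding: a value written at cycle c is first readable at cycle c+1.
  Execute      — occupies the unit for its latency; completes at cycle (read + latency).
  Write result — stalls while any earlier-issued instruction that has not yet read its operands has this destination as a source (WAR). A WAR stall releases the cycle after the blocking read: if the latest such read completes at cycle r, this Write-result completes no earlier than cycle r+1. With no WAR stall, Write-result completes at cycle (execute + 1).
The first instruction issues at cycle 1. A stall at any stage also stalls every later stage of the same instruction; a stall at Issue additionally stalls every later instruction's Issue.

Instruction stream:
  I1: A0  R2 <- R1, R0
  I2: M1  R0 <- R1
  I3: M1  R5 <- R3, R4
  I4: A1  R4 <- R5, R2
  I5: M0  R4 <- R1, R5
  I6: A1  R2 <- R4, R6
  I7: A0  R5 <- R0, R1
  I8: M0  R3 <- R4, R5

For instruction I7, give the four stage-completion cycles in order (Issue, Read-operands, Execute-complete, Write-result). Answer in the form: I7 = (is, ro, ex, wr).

I7 = (24, 25, 26, 27)

I1: IS=1 RO=2 EX=3 WR=4
I2: IS=2 RO=3 EX=8 WR=9
I3: IS=10 RO=11 EX=16 WR=17  [struct: M1 busy until I2 writes@9]
I4: IS=11 RO=18 EX=20 WR=21  [RAW R5: wait I3 write@17]
I5: IS=22 RO=23 EX=28 WR=29  [WAW R4: wait I4 write@21]
I6: IS=23 RO=30 EX=32 WR=33  [RAW R4: wait I5 write@29]
I7: IS=24 RO=25 EX=26 WR=27
I8: IS=30 RO=31 EX=36 WR=37  [struct: M0 busy until I5 writes@29]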